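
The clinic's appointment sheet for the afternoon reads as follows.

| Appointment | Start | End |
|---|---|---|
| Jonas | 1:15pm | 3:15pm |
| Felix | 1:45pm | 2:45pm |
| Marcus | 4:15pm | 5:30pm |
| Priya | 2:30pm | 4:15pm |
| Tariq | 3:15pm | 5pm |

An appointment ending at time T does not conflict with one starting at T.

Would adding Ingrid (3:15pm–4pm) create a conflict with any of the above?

Jonas: ends 3:15pm at or before Ingrid starts 3:15pm → clear.
Felix: ends 2:45pm at or before Ingrid starts 3:15pm → clear.
Priya: starts 2:30pm before Ingrid ends 4pm, and ends 4:15pm after Ingrid starts 3:15pm → overlap.
Tariq: starts 3:15pm before Ingrid ends 4pm, and ends 5pm after Ingrid starts 3:15pm → overlap.
Marcus: starts 4:15pm at or after Ingrid ends 4pm → clear.
Ingrid overlaps Priya, Tariq.

Yes — it overlaps Priya, Tariq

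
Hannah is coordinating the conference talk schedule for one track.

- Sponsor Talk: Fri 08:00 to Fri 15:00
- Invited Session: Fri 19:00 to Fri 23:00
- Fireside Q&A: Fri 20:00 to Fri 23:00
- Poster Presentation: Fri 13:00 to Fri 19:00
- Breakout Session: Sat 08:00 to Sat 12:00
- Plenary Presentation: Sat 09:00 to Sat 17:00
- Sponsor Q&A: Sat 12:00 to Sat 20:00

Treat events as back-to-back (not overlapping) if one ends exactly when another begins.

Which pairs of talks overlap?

Sorted by start: Sponsor Talk, Poster Presentation, Invited Session, Fireside Q&A, Breakout Session, Plenary Presentation, Sponsor Q&A.
Poster Presentation starts before Sponsor Talk ends → Sponsor Talk and Poster Presentation overlap.
Invited Session starts after Sponsor Talk ends — done with Sponsor Talk.
Invited Session starts exactly when Poster Presentation ends (back-to-back, no overlap) — done with Poster Presentation.
Fireside Q&A starts before Invited Session ends → Invited Session and Fireside Q&A overlap.
Breakout Session starts after Invited Session ends — done with Invited Session.
Breakout Session starts after Fireside Q&A ends — done with Fireside Q&A.
Plenary Presentation starts before Breakout Session ends → Breakout Session and Plenary Presentation overlap.
Sponsor Q&A starts exactly when Breakout Session ends (back-to-back, no overlap).
Sponsor Q&A starts before Plenary Presentation ends → Plenary Presentation and Sponsor Q&A overlap.

Breakout Session & Plenary Presentation, Fireside Q&A & Invited Session, Plenary Presentation & Sponsor Q&A, Poster Presentation & Sponsor Talk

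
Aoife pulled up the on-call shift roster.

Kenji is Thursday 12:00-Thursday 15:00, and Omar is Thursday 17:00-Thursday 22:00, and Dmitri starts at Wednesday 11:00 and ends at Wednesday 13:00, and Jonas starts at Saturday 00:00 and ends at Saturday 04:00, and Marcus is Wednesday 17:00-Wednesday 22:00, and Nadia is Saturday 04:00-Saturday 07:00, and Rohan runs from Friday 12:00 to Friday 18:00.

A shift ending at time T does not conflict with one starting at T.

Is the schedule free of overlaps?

Sorted by start: Dmitri, Marcus, Kenji, Omar, Rohan, Jonas, Nadia.
Marcus starts after Dmitri ends; Dmitri is clear from here.
Kenji starts after Marcus ends; Marcus is clear from here.
Omar starts after Kenji ends; Kenji is clear from here.
Rohan starts after Omar ends; Omar is clear from here.
Jonas starts after Rohan ends; Rohan is clear from here.
Nadia starts exactly when Jonas ends (back-to-back, no overlap).
Every pair is clear; the schedule has no overlaps.

Yes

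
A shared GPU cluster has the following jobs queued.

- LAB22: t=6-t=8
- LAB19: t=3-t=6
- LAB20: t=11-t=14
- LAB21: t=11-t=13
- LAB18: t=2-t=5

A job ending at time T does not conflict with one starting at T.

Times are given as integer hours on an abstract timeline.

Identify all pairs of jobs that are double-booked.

LAB18 & LAB19, LAB20 & LAB21

Sorted by start: LAB18, LAB19, LAB22, LAB20, LAB21.
LAB19 starts before LAB18 ends → LAB18 and LAB19 overlap.
LAB22 starts after LAB18 ends; LAB18 is clear from here.
LAB22 starts exactly when LAB19 ends (back-to-back, no overlap); LAB19 is clear from here.
LAB20 starts after LAB22 ends; LAB22 is clear from here.
LAB21 starts before LAB20 ends → LAB20 and LAB21 overlap.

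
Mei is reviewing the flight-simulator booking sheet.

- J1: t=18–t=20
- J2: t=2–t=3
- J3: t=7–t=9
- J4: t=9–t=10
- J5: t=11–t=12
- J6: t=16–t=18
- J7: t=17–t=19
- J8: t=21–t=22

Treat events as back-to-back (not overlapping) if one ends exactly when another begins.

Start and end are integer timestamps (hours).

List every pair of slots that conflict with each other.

Sorted by start: J2, J3, J4, J5, J6, J7, J1, J8.
J3 starts after J2 ends; J2 is clear from here.
J4 starts exactly when J3 ends (back-to-back, no overlap); J3 is clear from here.
J5 starts after J4 ends; J4 is clear from here.
J6 starts after J5 ends; J5 is clear from here.
J7 starts before J6 ends → J6 and J7 overlap.
J1 starts exactly when J6 ends (back-to-back, no overlap); J6 is clear from here.
J1 starts before J7 ends → J7 and J1 overlap.
J8 starts after J7 ends.
J8 starts after J1 ends.

J1 & J7, J6 & J7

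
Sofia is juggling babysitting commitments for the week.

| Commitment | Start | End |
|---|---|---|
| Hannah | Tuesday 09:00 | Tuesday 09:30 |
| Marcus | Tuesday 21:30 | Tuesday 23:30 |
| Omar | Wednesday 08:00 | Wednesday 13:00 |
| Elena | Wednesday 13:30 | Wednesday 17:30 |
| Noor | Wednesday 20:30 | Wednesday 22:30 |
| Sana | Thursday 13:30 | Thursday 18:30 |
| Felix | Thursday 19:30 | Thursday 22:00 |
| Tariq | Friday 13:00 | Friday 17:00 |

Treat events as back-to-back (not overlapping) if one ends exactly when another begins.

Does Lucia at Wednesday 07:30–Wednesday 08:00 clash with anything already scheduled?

Hannah: ends Tuesday 09:30 at or before Lucia starts Wednesday 07:30 → clear.
Marcus: ends Tuesday 23:30 at or before Lucia starts Wednesday 07:30 → clear.
Omar: starts Wednesday 08:00 at or after Lucia ends Wednesday 08:00 → clear.
Elena: starts Wednesday 13:30 at or after Lucia ends Wednesday 08:00 → clear.
Noor: starts Wednesday 20:30 at or after Lucia ends Wednesday 08:00 → clear.
Sana: starts Thursday 13:30 at or after Lucia ends Wednesday 08:00 → clear.
Felix: starts Thursday 19:30 at or after Lucia ends Wednesday 08:00 → clear.
Tariq: starts Friday 13:00 at or after Lucia ends Wednesday 08:00 → clear.

No — it doesn't clash with anything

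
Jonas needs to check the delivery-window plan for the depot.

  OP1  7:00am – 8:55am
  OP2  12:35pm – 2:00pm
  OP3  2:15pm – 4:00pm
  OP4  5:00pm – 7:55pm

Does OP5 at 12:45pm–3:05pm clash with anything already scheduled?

OP1: ends 8:55am at or before OP5 starts 12:45pm → clear.
OP2: starts 12:35pm before OP5 ends 3:05pm, and ends 2:00pm after OP5 starts 12:45pm → overlap.
OP3: starts 2:15pm before OP5 ends 3:05pm, and ends 4:00pm after OP5 starts 12:45pm → overlap.
OP4: starts 5:00pm at or after OP5 ends 3:05pm → clear.
OP5 overlaps OP2, OP3.

Yes — it overlaps OP2, OP3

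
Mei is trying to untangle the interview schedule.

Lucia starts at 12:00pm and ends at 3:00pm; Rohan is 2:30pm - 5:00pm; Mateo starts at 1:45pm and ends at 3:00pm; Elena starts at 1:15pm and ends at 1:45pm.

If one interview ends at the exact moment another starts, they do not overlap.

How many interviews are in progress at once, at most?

3

Sweep the timeline, counting +1 at each start and −1 at each end (ends before starts at a tie):
12:00pm start Lucia → 1
1:15pm start Elena → 2
1:45pm end Elena → 1
1:45pm start Mateo → 2
2:30pm start Rohan → 3
3:00pm end Lucia → 2
3:00pm end Mateo → 1
5:00pm end Rohan → 0
Peak is 3, at 2:30pm (Lucia, Mateo, Rohan).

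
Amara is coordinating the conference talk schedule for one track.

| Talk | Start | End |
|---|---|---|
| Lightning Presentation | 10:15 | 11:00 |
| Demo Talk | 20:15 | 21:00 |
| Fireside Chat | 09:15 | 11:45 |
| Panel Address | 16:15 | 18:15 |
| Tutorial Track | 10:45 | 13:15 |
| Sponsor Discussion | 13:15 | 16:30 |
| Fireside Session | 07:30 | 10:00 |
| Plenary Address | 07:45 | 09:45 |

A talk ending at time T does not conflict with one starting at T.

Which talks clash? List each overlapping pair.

Fireside Chat & Fireside Session, Fireside Chat & Lightning Presentation, Fireside Chat & Plenary Address, Fireside Chat & Tutorial Track, Fireside Session & Plenary Address, Lightning Presentation & Tutorial Track, Panel Address & Sponsor Discussion

Sorted by start: Fireside Session, Plenary Address, Fireside Chat, Lightning Presentation, Tutorial Track, Sponsor Discussion, Panel Address, Demo Talk.
Plenary Address starts before Fireside Session ends → Fireside Session and Plenary Address overlap.
Fireside Chat starts before Fireside Session ends → Fireside Session and Fireside Chat overlap.
Lightning Presentation starts after Fireside Session ends; Fireside Session is clear from here.
Fireside Chat starts before Plenary Address ends → Plenary Address and Fireside Chat overlap.
Lightning Presentation starts after Plenary Address ends; Plenary Address is clear from here.
Lightning Presentation starts before Fireside Chat ends → Fireside Chat and Lightning Presentation overlap.
Tutorial Track starts before Fireside Chat ends → Fireside Chat and Tutorial Track overlap.
Sponsor Discussion starts after Fireside Chat ends; Fireside Chat is clear from here.
Tutorial Track starts before Lightning Presentation ends → Lightning Presentation and Tutorial Track overlap.
Sponsor Discussion starts after Lightning Presentation ends; Lightning Presentation is clear from here.
Sponsor Discussion starts exactly when Tutorial Track ends (back-to-back, no overlap); Tutorial Track is clear from here.
Panel Address starts before Sponsor Discussion ends → Sponsor Discussion and Panel Address overlap.
Demo Talk starts after Sponsor Discussion ends.
Demo Talk starts after Panel Address ends.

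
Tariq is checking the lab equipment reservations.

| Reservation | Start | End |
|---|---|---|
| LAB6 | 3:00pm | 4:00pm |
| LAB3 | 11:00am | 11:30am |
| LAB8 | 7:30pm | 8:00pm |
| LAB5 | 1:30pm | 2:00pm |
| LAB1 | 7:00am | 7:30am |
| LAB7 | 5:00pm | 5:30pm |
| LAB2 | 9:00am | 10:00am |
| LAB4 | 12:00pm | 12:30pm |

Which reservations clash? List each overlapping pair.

none

Sorted by start: LAB1, LAB2, LAB3, LAB4, LAB5, LAB6, LAB7, LAB8.
LAB2 starts after LAB1 ends, so LAB1 has no further overlaps.
LAB3 starts after LAB2 ends, so LAB2 has no further overlaps.
LAB4 starts after LAB3 ends, so LAB3 has no further overlaps.
LAB5 starts after LAB4 ends, so LAB4 has no further overlaps.
LAB6 starts after LAB5 ends, so LAB5 has no further overlaps.
LAB7 starts after LAB6 ends, so LAB6 has no further overlaps.
LAB8 starts after LAB7 ends.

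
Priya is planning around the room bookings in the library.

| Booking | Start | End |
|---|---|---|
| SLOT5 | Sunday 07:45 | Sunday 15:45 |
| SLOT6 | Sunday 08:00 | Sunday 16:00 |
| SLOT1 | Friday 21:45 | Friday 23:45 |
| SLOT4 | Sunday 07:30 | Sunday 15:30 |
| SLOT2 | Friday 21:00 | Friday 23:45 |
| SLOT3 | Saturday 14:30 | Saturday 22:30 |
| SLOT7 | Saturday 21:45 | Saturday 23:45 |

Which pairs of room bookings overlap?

SLOT1 & SLOT2, SLOT3 & SLOT7, SLOT4 & SLOT5, SLOT4 & SLOT6, SLOT5 & SLOT6

Sorted by start: SLOT2, SLOT1, SLOT3, SLOT7, SLOT4, SLOT5, SLOT6.
SLOT1 starts before SLOT2 ends → SLOT2 and SLOT1 overlap.
SLOT3 starts after SLOT2 ends — done with SLOT2.
SLOT3 starts after SLOT1 ends — done with SLOT1.
SLOT7 starts before SLOT3 ends → SLOT3 and SLOT7 overlap.
SLOT4 starts after SLOT3 ends — done with SLOT3.
SLOT4 starts after SLOT7 ends — done with SLOT7.
SLOT5 starts before SLOT4 ends → SLOT4 and SLOT5 overlap.
SLOT6 starts before SLOT4 ends → SLOT4 and SLOT6 overlap.
SLOT6 starts before SLOT5 ends → SLOT5 and SLOT6 overlap.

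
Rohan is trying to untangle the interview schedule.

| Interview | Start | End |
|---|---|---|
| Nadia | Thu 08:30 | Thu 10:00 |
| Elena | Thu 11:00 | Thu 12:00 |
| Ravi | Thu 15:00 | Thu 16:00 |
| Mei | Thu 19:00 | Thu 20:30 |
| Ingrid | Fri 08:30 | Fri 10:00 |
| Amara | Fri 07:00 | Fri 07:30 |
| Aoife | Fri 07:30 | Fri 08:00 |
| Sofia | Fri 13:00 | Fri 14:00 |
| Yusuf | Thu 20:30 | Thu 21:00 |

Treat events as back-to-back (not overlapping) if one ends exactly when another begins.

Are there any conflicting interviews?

No

Check each pair: they overlap iff neither finishes before the other starts.
Sorted by start: Nadia, Elena, Ravi, Mei, Yusuf, Amara, Aoife, Ingrid, Sofia.
Elena starts after Nadia ends — done with Nadia.
Ravi starts after Elena ends — done with Elena.
Mei starts after Ravi ends — done with Ravi.
Yusuf starts exactly when Mei ends (back-to-back, no overlap) — done with Mei.
Amara starts after Yusuf ends — done with Yusuf.
Aoife starts exactly when Amara ends (back-to-back, no overlap) — done with Amara.
Ingrid starts after Aoife ends — done with Aoife.
Sofia starts after Ingrid ends.
Every pair is clear; the schedule has no overlaps.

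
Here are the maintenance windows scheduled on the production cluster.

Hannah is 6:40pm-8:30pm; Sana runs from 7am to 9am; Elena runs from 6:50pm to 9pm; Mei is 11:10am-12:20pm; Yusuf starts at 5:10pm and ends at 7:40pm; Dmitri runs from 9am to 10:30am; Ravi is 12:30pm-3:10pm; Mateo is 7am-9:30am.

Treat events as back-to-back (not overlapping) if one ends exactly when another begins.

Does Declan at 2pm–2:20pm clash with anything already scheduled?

Yes — it overlaps Ravi

Mateo: ends 9:30am at or before Declan starts 2pm → clear.
Sana: ends 9am at or before Declan starts 2pm → clear.
Dmitri: ends 10:30am at or before Declan starts 2pm → clear.
Mei: ends 12:20pm at or before Declan starts 2pm → clear.
Ravi: starts 12:30pm before Declan ends 2:20pm, and ends 3:10pm after Declan starts 2pm → overlap.
Yusuf: starts 5:10pm at or after Declan ends 2:20pm → clear.
Hannah: starts 6:40pm at or after Declan ends 2:20pm → clear.
Elena: starts 6:50pm at or after Declan ends 2:20pm → clear.
Declan overlaps Ravi.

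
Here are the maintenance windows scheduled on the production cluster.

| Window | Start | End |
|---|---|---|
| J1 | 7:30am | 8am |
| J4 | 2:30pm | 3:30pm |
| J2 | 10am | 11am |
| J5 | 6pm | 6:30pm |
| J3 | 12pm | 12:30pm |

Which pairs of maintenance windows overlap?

Sorted by start: J1, J2, J3, J4, J5.
J2 starts after J1 ends, so J1 has no further overlaps.
J3 starts after J2 ends, so J2 has no further overlaps.
J4 starts after J3 ends, so J3 has no further overlaps.
J5 starts after J4 ends.

no overlapping pairs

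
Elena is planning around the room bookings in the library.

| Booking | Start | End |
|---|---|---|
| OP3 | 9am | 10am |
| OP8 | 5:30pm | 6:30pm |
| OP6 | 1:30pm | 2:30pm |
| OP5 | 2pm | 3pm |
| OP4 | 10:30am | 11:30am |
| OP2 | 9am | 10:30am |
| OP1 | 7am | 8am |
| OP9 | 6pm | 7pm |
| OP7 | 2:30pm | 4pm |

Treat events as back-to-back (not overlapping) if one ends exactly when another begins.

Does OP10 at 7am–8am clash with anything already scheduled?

Yes — it overlaps OP1

OP1: starts 7am before OP10 ends 8am, and ends 8am after OP10 starts 7am → overlap.
OP2: starts 9am at or after OP10 ends 8am → clear.
OP3: starts 9am at or after OP10 ends 8am → clear.
OP4: starts 10:30am at or after OP10 ends 8am → clear.
OP6: starts 1:30pm at or after OP10 ends 8am → clear.
OP5: starts 2pm at or after OP10 ends 8am → clear.
OP7: starts 2:30pm at or after OP10 ends 8am → clear.
OP8: starts 5:30pm at or after OP10 ends 8am → clear.
OP9: starts 6pm at or after OP10 ends 8am → clear.
OP10 overlaps OP1.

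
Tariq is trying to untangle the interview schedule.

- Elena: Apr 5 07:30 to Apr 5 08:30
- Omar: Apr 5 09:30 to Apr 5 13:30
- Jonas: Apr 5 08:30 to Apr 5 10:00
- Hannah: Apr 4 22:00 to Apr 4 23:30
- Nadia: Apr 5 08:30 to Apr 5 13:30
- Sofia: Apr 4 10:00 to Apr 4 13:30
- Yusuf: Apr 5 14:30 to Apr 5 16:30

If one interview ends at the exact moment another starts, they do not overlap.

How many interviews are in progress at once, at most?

3

Sort all start/end points and keep a running count:
Apr 4 10:00 start Sofia → 1
Apr 4 13:30 end Sofia → 0
Apr 4 22:00 start Hannah → 1
Apr 4 23:30 end Hannah → 0
Apr 5 07:30 start Elena → 1
Apr 5 08:30 end Elena → 0
Apr 5 08:30 start Jonas → 1
Apr 5 08:30 start Nadia → 2
Apr 5 09:30 start Omar → 3
Apr 5 10:00 end Jonas → 2
Apr 5 13:30 end Nadia → 1
Apr 5 13:30 end Omar → 0
Apr 5 14:30 start Yusuf → 1
Apr 5 16:30 end Yusuf → 0
Peak is 3, at Apr 5 09:30 (Jonas, Nadia, Omar).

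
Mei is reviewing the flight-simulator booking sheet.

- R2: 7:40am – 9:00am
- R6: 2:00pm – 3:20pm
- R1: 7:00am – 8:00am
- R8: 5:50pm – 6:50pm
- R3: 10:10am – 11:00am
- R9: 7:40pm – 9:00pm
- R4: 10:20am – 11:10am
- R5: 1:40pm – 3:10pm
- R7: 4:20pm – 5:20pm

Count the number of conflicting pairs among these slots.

Check each pair: they overlap iff neither finishes before the other starts.
Sorted by start: R1, R2, R3, R4, R5, R6, R7, R8, R9.
R2 starts before R1 ends → R1 and R2 overlap.
R3 starts after R1 ends, so R1 has no further overlaps.
R3 starts after R2 ends, so R2 has no further overlaps.
R4 starts before R3 ends → R3 and R4 overlap.
R5 starts after R3 ends, so R3 has no further overlaps.
R5 starts after R4 ends, so R4 has no further overlaps.
R6 starts before R5 ends → R5 and R6 overlap.
R7 starts after R5 ends, so R5 has no further overlaps.
R7 starts after R6 ends, so R6 has no further overlaps.
R8 starts after R7 ends, so R7 has no further overlaps.
R9 starts after R8 ends.
Overlapping pairs: R1 & R2, R3 & R4, R5 & R6 — 3 in total.

3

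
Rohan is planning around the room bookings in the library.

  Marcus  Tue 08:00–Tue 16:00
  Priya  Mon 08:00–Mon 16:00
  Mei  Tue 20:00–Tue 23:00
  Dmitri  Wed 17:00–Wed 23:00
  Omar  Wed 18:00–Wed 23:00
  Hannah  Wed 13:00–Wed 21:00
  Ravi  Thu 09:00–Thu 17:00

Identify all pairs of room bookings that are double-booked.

Dmitri & Hannah, Dmitri & Omar, Hannah & Omar

Sorted by start: Priya, Marcus, Mei, Hannah, Dmitri, Omar, Ravi.
Marcus starts after Priya ends, so nothing later overlaps Priya either.
Mei starts after Marcus ends, so nothing later overlaps Marcus either.
Hannah starts after Mei ends, so nothing later overlaps Mei either.
Dmitri starts before Hannah ends → Hannah and Dmitri overlap.
Omar starts before Hannah ends → Hannah and Omar overlap.
Ravi starts after Hannah ends.
Omar starts before Dmitri ends → Dmitri and Omar overlap.
Ravi starts after Dmitri ends.
Ravi starts after Omar ends.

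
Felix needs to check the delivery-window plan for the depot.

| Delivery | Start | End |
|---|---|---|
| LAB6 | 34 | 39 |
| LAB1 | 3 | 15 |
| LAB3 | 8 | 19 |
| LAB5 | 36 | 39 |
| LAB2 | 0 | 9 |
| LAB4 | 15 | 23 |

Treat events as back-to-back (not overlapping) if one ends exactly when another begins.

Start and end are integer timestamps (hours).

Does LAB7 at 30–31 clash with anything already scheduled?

LAB2: ends 9 at or before LAB7 starts 30 → clear.
LAB1: ends 15 at or before LAB7 starts 30 → clear.
LAB3: ends 19 at or before LAB7 starts 30 → clear.
LAB4: ends 23 at or before LAB7 starts 30 → clear.
LAB6: starts 34 at or after LAB7 ends 31 → clear.
LAB5: starts 36 at or after LAB7 ends 31 → clear.

No — it doesn't clash with anything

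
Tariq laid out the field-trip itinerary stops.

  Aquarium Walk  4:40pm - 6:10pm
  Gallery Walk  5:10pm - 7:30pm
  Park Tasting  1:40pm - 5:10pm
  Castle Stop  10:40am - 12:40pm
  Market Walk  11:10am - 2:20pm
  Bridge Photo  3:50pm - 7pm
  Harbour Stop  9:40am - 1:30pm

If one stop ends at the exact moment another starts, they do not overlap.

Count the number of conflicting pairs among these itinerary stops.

Sorted by start: Harbour Stop, Castle Stop, Market Walk, Park Tasting, Bridge Photo, Aquarium Walk, Gallery Walk.
Castle Stop starts before Harbour Stop ends → Harbour Stop and Castle Stop overlap.
Market Walk starts before Harbour Stop ends → Harbour Stop and Market Walk overlap.
Park Tasting starts after Harbour Stop ends, so Harbour Stop has no further overlaps.
Market Walk starts before Castle Stop ends → Castle Stop and Market Walk overlap.
Park Tasting starts after Castle Stop ends, so Castle Stop has no further overlaps.
Park Tasting starts before Market Walk ends → Market Walk and Park Tasting overlap.
Bridge Photo starts after Market Walk ends, so Market Walk has no further overlaps.
Bridge Photo starts before Park Tasting ends → Park Tasting and Bridge Photo overlap.
Aquarium Walk starts before Park Tasting ends → Park Tasting and Aquarium Walk overlap.
Gallery Walk starts exactly when Park Tasting ends (back-to-back, no overlap).
Aquarium Walk starts before Bridge Photo ends → Bridge Photo and Aquarium Walk overlap.
Gallery Walk starts before Bridge Photo ends → Bridge Photo and Gallery Walk overlap.
Gallery Walk starts before Aquarium Walk ends → Aquarium Walk and Gallery Walk overlap.
Overlapping pairs: Aquarium Walk & Bridge Photo, Aquarium Walk & Gallery Walk, Aquarium Walk & Park Tasting, Bridge Photo & Gallery Walk, Bridge Photo & Park Tasting, Castle Stop & Harbour Stop, Castle Stop & Market Walk, Harbour Stop & Market Walk, Market Walk & Park Tasting — 9 in total.

9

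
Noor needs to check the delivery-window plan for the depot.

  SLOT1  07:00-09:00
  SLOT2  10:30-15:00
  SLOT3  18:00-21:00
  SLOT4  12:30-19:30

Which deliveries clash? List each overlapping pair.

Check each pair: they overlap iff neither finishes before the other starts.
Sorted by start: SLOT1, SLOT2, SLOT4, SLOT3.
SLOT2 starts after SLOT1 ends, so SLOT1 has no further overlaps.
SLOT4 starts before SLOT2 ends → SLOT2 and SLOT4 overlap.
SLOT3 starts after SLOT2 ends.
SLOT3 starts before SLOT4 ends → SLOT4 and SLOT3 overlap.

SLOT2 & SLOT4, SLOT3 & SLOT4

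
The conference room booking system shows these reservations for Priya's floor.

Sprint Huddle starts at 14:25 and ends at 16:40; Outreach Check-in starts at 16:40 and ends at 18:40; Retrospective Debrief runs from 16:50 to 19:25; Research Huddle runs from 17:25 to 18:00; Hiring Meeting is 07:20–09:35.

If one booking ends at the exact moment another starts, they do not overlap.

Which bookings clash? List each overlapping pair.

Outreach Check-in & Research Huddle, Outreach Check-in & Retrospective Debrief, Research Huddle & Retrospective Debrief

Sorted by start: Hiring Meeting, Sprint Huddle, Outreach Check-in, Retrospective Debrief, Research Huddle.
Sprint Huddle starts after Hiring Meeting ends, so Hiring Meeting has no further overlaps.
Outreach Check-in starts exactly when Sprint Huddle ends (back-to-back, no overlap), so Sprint Huddle has no further overlaps.
Retrospective Debrief starts before Outreach Check-in ends → Outreach Check-in and Retrospective Debrief overlap.
Research Huddle starts before Outreach Check-in ends → Outreach Check-in and Research Huddle overlap.
Research Huddle starts before Retrospective Debrief ends → Retrospective Debrief and Research Huddle overlap.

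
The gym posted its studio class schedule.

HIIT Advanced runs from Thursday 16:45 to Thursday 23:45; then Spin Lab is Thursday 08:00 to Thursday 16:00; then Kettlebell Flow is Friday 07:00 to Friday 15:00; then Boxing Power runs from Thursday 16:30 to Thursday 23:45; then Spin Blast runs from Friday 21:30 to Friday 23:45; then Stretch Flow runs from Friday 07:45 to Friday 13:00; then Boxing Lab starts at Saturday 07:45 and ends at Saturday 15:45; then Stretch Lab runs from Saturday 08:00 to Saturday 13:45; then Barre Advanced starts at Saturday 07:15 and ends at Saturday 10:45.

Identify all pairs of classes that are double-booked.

Sorted by start: Spin Lab, Boxing Power, HIIT Advanced, Kettlebell Flow, Stretch Flow, Spin Blast, Barre Advanced, Boxing Lab, Stretch Lab.
Boxing Power starts after Spin Lab ends, so nothing later overlaps Spin Lab either.
HIIT Advanced starts before Boxing Power ends → Boxing Power and HIIT Advanced overlap.
Kettlebell Flow starts after Boxing Power ends, so nothing later overlaps Boxing Power either.
Kettlebell Flow starts after HIIT Advanced ends, so nothing later overlaps HIIT Advanced either.
Stretch Flow starts before Kettlebell Flow ends → Kettlebell Flow and Stretch Flow overlap.
Spin Blast starts after Kettlebell Flow ends, so nothing later overlaps Kettlebell Flow either.
Spin Blast starts after Stretch Flow ends, so nothing later overlaps Stretch Flow either.
Barre Advanced starts after Spin Blast ends, so nothing later overlaps Spin Blast either.
Boxing Lab starts before Barre Advanced ends → Barre Advanced and Boxing Lab overlap.
Stretch Lab starts before Barre Advanced ends → Barre Advanced and Stretch Lab overlap.
Stretch Lab starts before Boxing Lab ends → Boxing Lab and Stretch Lab overlap.

Barre Advanced & Boxing Lab, Barre Advanced & Stretch Lab, Boxing Lab & Stretch Lab, Boxing Power & HIIT Advanced, Kettlebell Flow & Stretch Flow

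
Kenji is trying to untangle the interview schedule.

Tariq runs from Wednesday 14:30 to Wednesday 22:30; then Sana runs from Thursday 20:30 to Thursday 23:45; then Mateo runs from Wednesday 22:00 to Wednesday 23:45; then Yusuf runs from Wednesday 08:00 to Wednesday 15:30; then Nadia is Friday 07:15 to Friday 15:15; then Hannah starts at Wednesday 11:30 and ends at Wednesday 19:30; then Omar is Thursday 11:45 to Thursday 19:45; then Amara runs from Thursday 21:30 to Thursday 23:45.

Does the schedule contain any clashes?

Sorted by start: Yusuf, Hannah, Tariq, Mateo, Omar, Sana, Amara, Nadia.
Hannah starts before Yusuf ends → Yusuf and Hannah overlap.
That's a conflict, so the schedule is not conflict-free.

Yes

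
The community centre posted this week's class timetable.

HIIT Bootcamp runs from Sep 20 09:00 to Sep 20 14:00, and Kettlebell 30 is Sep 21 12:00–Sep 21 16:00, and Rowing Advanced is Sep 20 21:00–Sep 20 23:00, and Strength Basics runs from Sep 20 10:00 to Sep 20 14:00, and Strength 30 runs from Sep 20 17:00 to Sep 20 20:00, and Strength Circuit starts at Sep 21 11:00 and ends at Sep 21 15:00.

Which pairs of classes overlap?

Sorted by start: HIIT Bootcamp, Strength Basics, Strength 30, Rowing Advanced, Strength Circuit, Kettlebell 30.
Strength Basics starts before HIIT Bootcamp ends → HIIT Bootcamp and Strength Basics overlap.
Strength 30 starts after HIIT Bootcamp ends; HIIT Bootcamp is clear from here.
Strength 30 starts after Strength Basics ends; Strength Basics is clear from here.
Rowing Advanced starts after Strength 30 ends; Strength 30 is clear from here.
Strength Circuit starts after Rowing Advanced ends; Rowing Advanced is clear from here.
Kettlebell 30 starts before Strength Circuit ends → Strength Circuit and Kettlebell 30 overlap.

HIIT Bootcamp & Strength Basics, Kettlebell 30 & Strength Circuit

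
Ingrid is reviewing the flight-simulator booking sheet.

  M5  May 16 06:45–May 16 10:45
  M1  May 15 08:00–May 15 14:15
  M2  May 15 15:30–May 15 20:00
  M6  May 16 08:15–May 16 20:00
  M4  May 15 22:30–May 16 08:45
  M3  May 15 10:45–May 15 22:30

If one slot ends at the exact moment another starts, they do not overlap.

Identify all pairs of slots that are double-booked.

Sorted by start: M1, M3, M2, M4, M5, M6.
M3 starts before M1 ends → M1 and M3 overlap.
M2 starts after M1 ends, so M1 has no further overlaps.
M2 starts before M3 ends → M3 and M2 overlap.
M4 starts exactly when M3 ends (back-to-back, no overlap), so M3 has no further overlaps.
M4 starts after M2 ends, so M2 has no further overlaps.
M5 starts before M4 ends → M4 and M5 overlap.
M6 starts before M4 ends → M4 and M6 overlap.
M6 starts before M5 ends → M5 and M6 overlap.

M1 & M3, M2 & M3, M4 & M5, M4 & M6, M5 & M6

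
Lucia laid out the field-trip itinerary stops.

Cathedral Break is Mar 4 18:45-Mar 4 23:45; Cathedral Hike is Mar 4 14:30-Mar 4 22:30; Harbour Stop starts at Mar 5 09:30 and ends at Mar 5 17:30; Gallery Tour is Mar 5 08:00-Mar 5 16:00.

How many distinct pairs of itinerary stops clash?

2

Sorted by start: Cathedral Hike, Cathedral Break, Gallery Tour, Harbour Stop.
Cathedral Break starts before Cathedral Hike ends → Cathedral Hike and Cathedral Break overlap.
Gallery Tour starts after Cathedral Hike ends, so nothing later overlaps Cathedral Hike either.
Gallery Tour starts after Cathedral Break ends, so nothing later overlaps Cathedral Break either.
Harbour Stop starts before Gallery Tour ends → Gallery Tour and Harbour Stop overlap.
Overlapping pairs: Cathedral Break & Cathedral Hike, Gallery Tour & Harbour Stop — 2 in total.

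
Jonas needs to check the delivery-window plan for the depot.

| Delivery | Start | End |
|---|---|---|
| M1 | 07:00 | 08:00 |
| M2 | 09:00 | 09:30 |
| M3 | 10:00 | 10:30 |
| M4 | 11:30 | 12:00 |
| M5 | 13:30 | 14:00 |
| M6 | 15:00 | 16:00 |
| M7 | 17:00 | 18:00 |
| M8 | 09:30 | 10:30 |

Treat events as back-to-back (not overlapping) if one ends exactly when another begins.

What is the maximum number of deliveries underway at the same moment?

Sort all start/end points and keep a running count:
07:00 start M1 → 1
08:00 end M1 → 0
09:00 start M2 → 1
09:30 end M2 → 0
09:30 start M8 → 1
10:00 start M3 → 2
10:30 end M3 → 1
10:30 end M8 → 0
11:30 start M4 → 1
12:00 end M4 → 0
13:30 start M5 → 1
14:00 end M5 → 0
15:00 start M6 → 1
16:00 end M6 → 0
17:00 start M7 → 1
18:00 end M7 → 0
Peak is 2, at 10:00 (M3, M8).

2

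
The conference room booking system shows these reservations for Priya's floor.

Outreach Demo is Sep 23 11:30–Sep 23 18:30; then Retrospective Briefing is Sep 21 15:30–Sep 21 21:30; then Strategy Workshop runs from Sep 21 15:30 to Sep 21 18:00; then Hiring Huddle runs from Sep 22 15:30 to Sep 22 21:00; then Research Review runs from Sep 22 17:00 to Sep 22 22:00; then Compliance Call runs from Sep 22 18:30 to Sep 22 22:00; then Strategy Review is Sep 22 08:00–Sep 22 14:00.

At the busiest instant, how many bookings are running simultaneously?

3

Walk through starts and ends in time order (an end at T is processed before a start at T):
Sep 21 15:30 start Retrospective Briefing → 1
Sep 21 15:30 start Strategy Workshop → 2
Sep 21 18:00 end Strategy Workshop → 1
Sep 21 21:30 end Retrospective Briefing → 0
Sep 22 08:00 start Strategy Review → 1
Sep 22 14:00 end Strategy Review → 0
Sep 22 15:30 start Hiring Huddle → 1
Sep 22 17:00 start Research Review → 2
Sep 22 18:30 start Compliance Call → 3
Sep 22 21:00 end Hiring Huddle → 2
Sep 22 22:00 end Compliance Call → 1
Sep 22 22:00 end Research Review → 0
Sep 23 11:30 start Outreach Demo → 1
Sep 23 18:30 end Outreach Demo → 0
Peak is 3, at Sep 22 18:30 (Compliance Call, Hiring Huddle, Research Review).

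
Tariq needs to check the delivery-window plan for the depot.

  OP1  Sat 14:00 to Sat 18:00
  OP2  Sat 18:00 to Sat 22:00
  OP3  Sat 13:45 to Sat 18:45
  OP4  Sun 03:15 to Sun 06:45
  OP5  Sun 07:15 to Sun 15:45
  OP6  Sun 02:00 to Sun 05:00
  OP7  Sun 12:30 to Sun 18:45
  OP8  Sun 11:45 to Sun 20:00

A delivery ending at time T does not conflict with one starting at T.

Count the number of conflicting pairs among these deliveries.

6

Two intervals overlap when each starts before the other ends.
Sorted by start: OP3, OP1, OP2, OP6, OP4, OP5, OP8, OP7.
OP1 starts before OP3 ends → OP3 and OP1 overlap.
OP2 starts before OP3 ends → OP3 and OP2 overlap.
OP6 starts after OP3 ends — done with OP3.
OP2 starts exactly when OP1 ends (back-to-back, no overlap) — done with OP1.
OP6 starts after OP2 ends — done with OP2.
OP4 starts before OP6 ends → OP6 and OP4 overlap.
OP5 starts after OP6 ends — done with OP6.
OP5 starts after OP4 ends — done with OP4.
OP8 starts before OP5 ends → OP5 and OP8 overlap.
OP7 starts before OP5 ends → OP5 and OP7 overlap.
OP7 starts before OP8 ends → OP8 and OP7 overlap.
Overlapping pairs: OP1 & OP3, OP2 & OP3, OP4 & OP6, OP5 & OP7, OP5 & OP8, OP7 & OP8 — 6 in total.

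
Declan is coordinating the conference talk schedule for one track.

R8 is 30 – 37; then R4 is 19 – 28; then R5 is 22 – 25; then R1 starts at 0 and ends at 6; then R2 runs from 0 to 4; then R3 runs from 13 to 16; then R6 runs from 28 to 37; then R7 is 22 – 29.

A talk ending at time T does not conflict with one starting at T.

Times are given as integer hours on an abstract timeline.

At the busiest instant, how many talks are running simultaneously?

3

Sort all start/end points and keep a running count:
0 start R1 → 1
0 start R2 → 2
4 end R2 → 1
6 end R1 → 0
13 start R3 → 1
16 end R3 → 0
19 start R4 → 1
22 start R5 → 2
22 start R7 → 3
25 end R5 → 2
28 end R4 → 1
28 start R6 → 2
29 end R7 → 1
30 start R8 → 2
37 end R6 → 1
37 end R8 → 0
Peak is 3, at 22 (R4, R5, R7).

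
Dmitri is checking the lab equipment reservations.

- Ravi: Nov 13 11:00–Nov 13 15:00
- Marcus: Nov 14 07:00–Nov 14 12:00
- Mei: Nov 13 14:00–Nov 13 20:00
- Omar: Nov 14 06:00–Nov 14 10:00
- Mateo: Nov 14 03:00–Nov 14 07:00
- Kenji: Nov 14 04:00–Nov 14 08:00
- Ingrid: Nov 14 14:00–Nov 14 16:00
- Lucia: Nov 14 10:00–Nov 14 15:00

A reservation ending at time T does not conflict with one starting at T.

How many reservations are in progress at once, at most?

3

Sort all start/end points and keep a running count:
Nov 13 11:00 start Ravi → 1
Nov 13 14:00 start Mei → 2
Nov 13 15:00 end Ravi → 1
Nov 13 20:00 end Mei → 0
Nov 14 03:00 start Mateo → 1
Nov 14 04:00 start Kenji → 2
Nov 14 06:00 start Omar → 3
Nov 14 07:00 end Mateo → 2
Nov 14 07:00 start Marcus → 3
Nov 14 08:00 end Kenji → 2
Nov 14 10:00 end Omar → 1
Nov 14 10:00 start Lucia → 2
Nov 14 12:00 end Marcus → 1
Nov 14 14:00 start Ingrid → 2
Nov 14 15:00 end Lucia → 1
Nov 14 16:00 end Ingrid → 0
Peak is 3, at Nov 14 06:00 (Kenji, Mateo, Omar).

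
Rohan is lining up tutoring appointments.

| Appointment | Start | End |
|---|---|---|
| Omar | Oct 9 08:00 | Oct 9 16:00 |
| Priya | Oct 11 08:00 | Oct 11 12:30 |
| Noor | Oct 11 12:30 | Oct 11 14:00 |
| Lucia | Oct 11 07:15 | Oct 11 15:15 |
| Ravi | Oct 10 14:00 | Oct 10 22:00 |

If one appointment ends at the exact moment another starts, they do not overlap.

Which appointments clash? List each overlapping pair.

Lucia & Noor, Lucia & Priya

Sorted by start: Omar, Ravi, Lucia, Priya, Noor.
Ravi starts after Omar ends — done with Omar.
Lucia starts after Ravi ends — done with Ravi.
Priya starts before Lucia ends → Lucia and Priya overlap.
Noor starts before Lucia ends → Lucia and Noor overlap.
Noor starts exactly when Priya ends (back-to-back, no overlap).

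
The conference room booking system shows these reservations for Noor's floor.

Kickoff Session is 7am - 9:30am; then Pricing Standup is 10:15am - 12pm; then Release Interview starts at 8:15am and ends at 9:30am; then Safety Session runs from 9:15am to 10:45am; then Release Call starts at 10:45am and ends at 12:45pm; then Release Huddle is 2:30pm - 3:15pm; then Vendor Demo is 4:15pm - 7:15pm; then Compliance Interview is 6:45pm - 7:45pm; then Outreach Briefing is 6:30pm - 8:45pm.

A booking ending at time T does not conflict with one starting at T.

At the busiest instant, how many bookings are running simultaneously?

3

Walk through starts and ends in time order (an end at T is processed before a start at T):
7am start Kickoff Session → 1
8:15am start Release Interview → 2
9:15am start Safety Session → 3
9:30am end Kickoff Session → 2
9:30am end Release Interview → 1
10:15am start Pricing Standup → 2
10:45am end Safety Session → 1
10:45am start Release Call → 2
12pm end Pricing Standup → 1
12:45pm end Release Call → 0
2:30pm start Release Huddle → 1
3:15pm end Release Huddle → 0
4:15pm start Vendor Demo → 1
6:30pm start Outreach Briefing → 2
6:45pm start Compliance Interview → 3
7:15pm end Vendor Demo → 2
7:45pm end Compliance Interview → 1
8:45pm end Outreach Briefing → 0
Peak is 3, at 9:15am (Kickoff Session, Release Interview, Safety Session).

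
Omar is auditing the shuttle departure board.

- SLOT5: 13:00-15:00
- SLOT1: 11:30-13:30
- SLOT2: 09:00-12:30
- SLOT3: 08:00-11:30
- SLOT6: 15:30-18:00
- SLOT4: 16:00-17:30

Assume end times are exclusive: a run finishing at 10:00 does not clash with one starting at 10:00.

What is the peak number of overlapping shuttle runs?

Sort all start/end points and keep a running count:
08:00 start SLOT3 → 1
09:00 start SLOT2 → 2
11:30 end SLOT3 → 1
11:30 start SLOT1 → 2
12:30 end SLOT2 → 1
13:00 start SLOT5 → 2
13:30 end SLOT1 → 1
15:00 end SLOT5 → 0
15:30 start SLOT6 → 1
16:00 start SLOT4 → 2
17:30 end SLOT4 → 1
18:00 end SLOT6 → 0
Peak is 2, at 09:00 (SLOT2, SLOT3).

2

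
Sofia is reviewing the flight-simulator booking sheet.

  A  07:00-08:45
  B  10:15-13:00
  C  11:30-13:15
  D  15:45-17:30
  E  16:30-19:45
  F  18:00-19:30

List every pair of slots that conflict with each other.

Check each pair: they overlap iff neither finishes before the other starts.
Sorted by start: A, B, C, D, E, F.
B starts after A ends, so nothing later overlaps A either.
C starts before B ends → B and C overlap.
D starts after B ends, so nothing later overlaps B either.
D starts after C ends, so nothing later overlaps C either.
E starts before D ends → D and E overlap.
F starts after D ends.
F starts before E ends → E and F overlap.

B & C, D & E, E & F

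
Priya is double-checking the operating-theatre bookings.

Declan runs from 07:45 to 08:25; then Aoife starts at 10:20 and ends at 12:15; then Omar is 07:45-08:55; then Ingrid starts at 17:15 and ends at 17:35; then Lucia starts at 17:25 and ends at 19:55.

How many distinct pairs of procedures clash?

2

Sorted by start: Omar, Declan, Aoife, Ingrid, Lucia.
Declan starts before Omar ends → Omar and Declan overlap.
Aoife starts after Omar ends; Omar is clear from here.
Aoife starts after Declan ends; Declan is clear from here.
Ingrid starts after Aoife ends; Aoife is clear from here.
Lucia starts before Ingrid ends → Ingrid and Lucia overlap.
Overlapping pairs: Declan & Omar, Ingrid & Lucia — 2 in total.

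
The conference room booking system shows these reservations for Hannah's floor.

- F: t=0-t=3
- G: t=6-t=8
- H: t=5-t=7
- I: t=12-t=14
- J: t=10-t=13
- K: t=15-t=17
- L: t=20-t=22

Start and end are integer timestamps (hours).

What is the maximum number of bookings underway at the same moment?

Sweep the timeline, counting +1 at each start and −1 at each end (ends before starts at a tie):
t=0 start F → 1
t=3 end F → 0
t=5 start H → 1
t=6 start G → 2
t=7 end H → 1
t=8 end G → 0
t=10 start J → 1
t=12 start I → 2
t=13 end J → 1
t=14 end I → 0
t=15 start K → 1
t=17 end K → 0
t=20 start L → 1
t=22 end L → 0
Peak is 2, at t=6 (G, H).

2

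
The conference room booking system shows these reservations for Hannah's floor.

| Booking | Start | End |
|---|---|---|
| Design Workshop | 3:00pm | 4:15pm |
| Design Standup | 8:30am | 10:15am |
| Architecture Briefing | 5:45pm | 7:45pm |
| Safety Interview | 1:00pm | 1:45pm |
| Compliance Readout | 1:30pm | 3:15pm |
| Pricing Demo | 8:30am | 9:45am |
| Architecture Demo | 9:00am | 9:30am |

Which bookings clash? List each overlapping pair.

Sorted by start: Pricing Demo, Design Standup, Architecture Demo, Safety Interview, Compliance Readout, Design Workshop, Architecture Briefing.
Design Standup starts before Pricing Demo ends → Pricing Demo and Design Standup overlap.
Architecture Demo starts before Pricing Demo ends → Pricing Demo and Architecture Demo overlap.
Safety Interview starts after Pricing Demo ends; Pricing Demo is clear from here.
Architecture Demo starts before Design Standup ends → Design Standup and Architecture Demo overlap.
Safety Interview starts after Design Standup ends; Design Standup is clear from here.
Safety Interview starts after Architecture Demo ends; Architecture Demo is clear from here.
Compliance Readout starts before Safety Interview ends → Safety Interview and Compliance Readout overlap.
Design Workshop starts after Safety Interview ends; Safety Interview is clear from here.
Design Workshop starts before Compliance Readout ends → Compliance Readout and Design Workshop overlap.
Architecture Briefing starts after Compliance Readout ends.
Architecture Briefing starts after Design Workshop ends.

Architecture Demo & Design Standup, Architecture Demo & Pricing Demo, Compliance Readout & Design Workshop, Compliance Readout & Safety Interview, Design Standup & Pricing Demo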